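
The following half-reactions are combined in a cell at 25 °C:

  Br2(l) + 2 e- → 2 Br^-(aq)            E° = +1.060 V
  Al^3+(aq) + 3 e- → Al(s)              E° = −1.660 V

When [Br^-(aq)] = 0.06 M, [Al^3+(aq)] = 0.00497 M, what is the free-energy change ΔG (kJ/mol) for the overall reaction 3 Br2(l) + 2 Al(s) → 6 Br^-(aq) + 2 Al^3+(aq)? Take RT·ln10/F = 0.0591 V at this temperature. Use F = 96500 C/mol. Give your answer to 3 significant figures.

E°cell = +1.060 − (−1.660) = +2.720 V; the balanced reaction transfers n = 6 electrons.
Here Q = [Br^-(aq)]^6·[Al^3+(aq)]^2 = 1.15×10^−12 (log Q = −11.938), giving E = +2.720 − (0.0591/6)·(−11.938) = +2.8376 V.
ΔG = −nFE = −(6)(96500)(+2.8376) J/mol = −1640 kJ/mol.

−1640 kJ/mol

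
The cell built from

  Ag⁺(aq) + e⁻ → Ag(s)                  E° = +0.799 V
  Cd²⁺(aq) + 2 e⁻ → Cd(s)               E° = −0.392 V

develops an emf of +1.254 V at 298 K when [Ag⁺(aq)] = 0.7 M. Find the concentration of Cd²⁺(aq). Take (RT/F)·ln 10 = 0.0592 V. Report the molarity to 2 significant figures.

Ag⁺/Ag is the cathode (higher E°); E°cell = +0.799 − (−0.392) = +1.191 V with n = 2.
Rearranging E = E° − (0.0592/n)·log Q gives log Q = 2(+1.191 − (+1.254))/0.0592 = −2.128.
Balancing electrons gives 2 Ag⁺(aq) + Cd(s) → 2 Ag(s) + Cd²⁺(aq); thus Q = [Cd²⁺(aq)] / [Ag⁺(aq)]^2.
Substituting the known concentrations and solving, log [Cd²⁺(aq)] = −2.438 and [Cd²⁺(aq)] = 0.0036 M.

0.0036 M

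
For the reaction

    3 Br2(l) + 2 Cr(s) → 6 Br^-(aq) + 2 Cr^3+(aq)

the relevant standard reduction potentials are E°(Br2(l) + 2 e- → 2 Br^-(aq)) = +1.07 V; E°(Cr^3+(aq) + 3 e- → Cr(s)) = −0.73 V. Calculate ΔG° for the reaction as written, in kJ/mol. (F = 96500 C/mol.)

−1042 kJ/mol

In the reaction as written Br2(l) is reduced, so the Br₂/Br⁻ couple is the cathode and Cr³⁺/Cr is the anode.
E°cell = +1.07 − (−0.73) = +1.80 V; balancing electrons gives n = 6.
ΔG° = −nFE°cell = −(6)(96500)(+1.80) J/mol = −1042 kJ/mol.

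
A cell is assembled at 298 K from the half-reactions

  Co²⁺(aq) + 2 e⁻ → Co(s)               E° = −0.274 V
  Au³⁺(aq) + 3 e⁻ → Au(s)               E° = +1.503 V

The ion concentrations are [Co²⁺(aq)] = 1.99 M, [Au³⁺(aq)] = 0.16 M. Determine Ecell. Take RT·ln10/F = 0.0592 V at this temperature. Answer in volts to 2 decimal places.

Au³⁺/Au is reduced (cathode, E° = +1.503 V) and Co²⁺/Co is oxidized (anode).
E°cell = E°cat − E°an = +1.503 − (−0.274) = +1.777 V; n = 6.
Balancing gives 2 Au³⁺(aq) + 3 Co(s) → 2 Au(s) + 3 Co²⁺(aq); hence Q = [Co²⁺(aq)]^3 / [Au³⁺(aq)]^2 = 308 (log Q = 2.488).
Applying E = E° − (RT ln10/nF)·log Q gives +1.777 − (0.0592/6)(2.488) = +1.75 V.

+1.75 V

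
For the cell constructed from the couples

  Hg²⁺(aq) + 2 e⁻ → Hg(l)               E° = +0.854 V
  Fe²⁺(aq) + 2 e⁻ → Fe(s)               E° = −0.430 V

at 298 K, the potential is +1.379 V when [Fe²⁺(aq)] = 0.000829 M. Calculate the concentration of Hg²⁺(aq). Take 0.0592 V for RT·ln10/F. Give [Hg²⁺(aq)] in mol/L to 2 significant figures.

1.3 M

Hg²⁺/Hg is the cathode (higher E°); E°cell = +0.854 − (−0.430) = +1.284 V with n = 2.
From the Nernst equation, log Q = n(E° − E)/0.0592 = 2·(+1.284 − (+1.379))/0.0592 = −3.209.
The balanced reaction is Hg²⁺(aq) + Fe(s) → Hg(l) + Fe²⁺(aq), so Q = [Fe²⁺(aq)] / [Hg²⁺(aq)].
Solving for the unknown gives log [Hg²⁺(aq)] = 0.128, so [Hg²⁺(aq)] ≈ 1.3 M.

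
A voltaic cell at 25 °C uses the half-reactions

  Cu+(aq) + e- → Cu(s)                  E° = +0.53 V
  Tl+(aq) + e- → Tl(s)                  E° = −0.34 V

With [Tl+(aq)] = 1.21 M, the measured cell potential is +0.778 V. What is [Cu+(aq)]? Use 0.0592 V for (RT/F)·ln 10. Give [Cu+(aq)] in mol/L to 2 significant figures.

With Cu⁺/Cu at the cathode and Tl⁺/Tl at the anode, E°cell = +0.53 − (−0.34) = +0.87 V (n = 1).
Rearranging E = E° − (0.0592/n)·log Q gives log Q = 1(+0.87 − (+0.778))/0.0592 = 1.554.
Balancing electrons gives Cu+(aq) + Tl(s) → Cu(s) + Tl+(aq); thus Q = [Tl+(aq)] / [Cu+(aq)].
Solving for the unknown gives log [Cu+(aq)] = −1.471, so [Cu+(aq)] ≈ 0.034 M.

0.034 M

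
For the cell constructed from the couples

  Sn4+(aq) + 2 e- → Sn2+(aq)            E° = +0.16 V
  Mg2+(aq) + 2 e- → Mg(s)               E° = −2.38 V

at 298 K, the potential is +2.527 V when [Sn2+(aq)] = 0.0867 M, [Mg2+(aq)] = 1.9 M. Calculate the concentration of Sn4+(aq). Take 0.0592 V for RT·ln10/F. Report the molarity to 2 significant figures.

0.060 M

The Sn⁴⁺/Sn²⁺ couple has the larger reduction potential, so it is the cathode: E°cell = +0.16 − (−2.38) = +2.54 V and n = 2.
From the Nernst equation, log Q = n(E° − E)/0.0592 = 2·(+2.54 − (+2.527))/0.0592 = 0.439.
Balancing electrons gives Sn4+(aq) + Mg(s) → Sn2+(aq) + Mg2+(aq); thus Q = ([Sn2+(aq)]·[Mg2+(aq)]) / [Sn4+(aq)].
Substituting the known concentrations and solving, log [Sn4+(aq)] = −1.222 and [Sn4+(aq)] = 0.060 M.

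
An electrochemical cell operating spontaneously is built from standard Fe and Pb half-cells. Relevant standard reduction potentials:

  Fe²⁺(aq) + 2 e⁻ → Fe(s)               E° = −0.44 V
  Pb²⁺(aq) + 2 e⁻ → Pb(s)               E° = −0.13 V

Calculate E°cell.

The Pb²⁺/Pb couple has the higher E°, so Pb ion is reduced (cathode) and Fe is oxidized (anode).
E°cell = E°(cathode) − E°(anode) = −0.13 − (−0.44) = +0.31 V.

+0.31 V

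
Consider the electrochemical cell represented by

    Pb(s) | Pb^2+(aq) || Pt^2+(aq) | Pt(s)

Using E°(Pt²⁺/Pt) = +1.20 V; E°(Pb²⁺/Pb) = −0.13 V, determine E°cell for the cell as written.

By convention the left-hand electrode in cell notation is the anode (oxidation) and the right-hand electrode is the cathode (reduction).
E°cell = E°(right) − E°(left) = +1.20 − (−0.13) = +1.33 V.

+1.33 V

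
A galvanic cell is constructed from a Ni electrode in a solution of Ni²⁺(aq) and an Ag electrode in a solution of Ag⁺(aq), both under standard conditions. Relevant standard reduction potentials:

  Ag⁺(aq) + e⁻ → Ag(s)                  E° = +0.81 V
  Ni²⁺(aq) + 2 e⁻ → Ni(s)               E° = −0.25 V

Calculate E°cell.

The Ag⁺/Ag couple has the higher E°, so Ag ion is reduced (cathode) and Ni is oxidized (anode).
E°cell = E°(cathode) − E°(anode) = +0.81 − (−0.25) = +1.06 V.

+1.06 V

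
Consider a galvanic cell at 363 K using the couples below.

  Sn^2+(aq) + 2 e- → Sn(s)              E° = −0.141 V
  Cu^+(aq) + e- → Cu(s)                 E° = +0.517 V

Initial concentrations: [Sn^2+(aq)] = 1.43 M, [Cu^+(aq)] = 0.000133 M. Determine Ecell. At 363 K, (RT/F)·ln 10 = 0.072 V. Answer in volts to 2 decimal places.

Since E°(Cu⁺/Cu) > E°(Sn²⁺/Sn), Cu⁺/Cu serves as the cathode.
The standard potential is +0.517 − (−0.141) = +0.658 V and the balanced reaction transfers n = 2 electrons.
The balanced reaction is 2 Cu^+(aq) + Sn(s) → 2 Cu(s) + Sn^2+(aq), so Q = [Sn^2+(aq)] / [Cu^+(aq)]^2 = 8.08×10^7 and log Q = 7.908.
Applying E = E° − (RT ln10/nF)·log Q gives +0.658 − (0.072/2)(7.908) = +0.37 V.

+0.37 V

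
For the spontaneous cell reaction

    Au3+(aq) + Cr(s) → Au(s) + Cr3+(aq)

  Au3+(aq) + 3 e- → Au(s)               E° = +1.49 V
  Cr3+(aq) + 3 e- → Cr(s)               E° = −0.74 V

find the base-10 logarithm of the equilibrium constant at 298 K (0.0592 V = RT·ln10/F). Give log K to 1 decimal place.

The Au³⁺/Au couple is reduced (cathode); E°cell = +1.49 − (−0.74) = +2.23 V with n = 3.
At equilibrium E = 0, so log K = nE°cell / 0.0592 = (3)(+2.23) / 0.0592 = 113.0.

log K = 113.0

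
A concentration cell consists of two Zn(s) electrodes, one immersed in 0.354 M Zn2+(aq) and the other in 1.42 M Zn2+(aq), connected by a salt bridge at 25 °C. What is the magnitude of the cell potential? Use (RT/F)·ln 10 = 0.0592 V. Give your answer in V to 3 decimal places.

For a concentration cell E°cell = 0, since both electrodes use the same couple.
The compartment with the higher Zn2+(aq) concentration (1.42 M) acts as the cathode; ions are reduced there and produced at the dilute (0.354 M) anode.
With n = 2, Ecell = −(0.0592/2)·log([dilute]/[conc]) = −(0.0592/2)·log(0.354/1.42) = +0.018 V.

0.018 V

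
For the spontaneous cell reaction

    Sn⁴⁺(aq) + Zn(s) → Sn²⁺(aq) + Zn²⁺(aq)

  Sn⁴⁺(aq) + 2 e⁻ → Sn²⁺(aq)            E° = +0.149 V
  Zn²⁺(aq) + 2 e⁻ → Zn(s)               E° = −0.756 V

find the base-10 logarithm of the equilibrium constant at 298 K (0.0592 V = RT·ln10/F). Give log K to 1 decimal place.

The Sn⁴⁺/Sn²⁺ couple is reduced (cathode); E°cell = +0.149 − (−0.756) = +0.905 V with n = 2.
At equilibrium E = 0, so log K = nE°cell / 0.0592 = (2)(+0.905) / 0.0592 = 30.6.

log K = 30.6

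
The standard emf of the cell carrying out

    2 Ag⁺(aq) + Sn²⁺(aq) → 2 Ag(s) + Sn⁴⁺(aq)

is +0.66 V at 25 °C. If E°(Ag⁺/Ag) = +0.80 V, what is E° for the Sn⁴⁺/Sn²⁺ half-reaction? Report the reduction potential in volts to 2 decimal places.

+0.14 V

In the reaction as written the Ag⁺/Ag couple is reduced (cathode) and Sn⁴⁺/Sn²⁺ is oxidized (anode), so E°cell = E°(Ag⁺/Ag) − E°(Sn⁴⁺/Sn²⁺).
E°(Sn⁴⁺/Sn²⁺) = E°(cathode) − E°cell = +0.80 − (+0.66) = +0.14 V.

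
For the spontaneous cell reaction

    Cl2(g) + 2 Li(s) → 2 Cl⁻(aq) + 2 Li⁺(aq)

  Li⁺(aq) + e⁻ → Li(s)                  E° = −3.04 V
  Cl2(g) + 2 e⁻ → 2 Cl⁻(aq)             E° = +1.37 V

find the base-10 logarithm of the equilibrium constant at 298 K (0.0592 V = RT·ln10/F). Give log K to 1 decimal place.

The Cl₂/Cl⁻ couple is reduced (cathode); E°cell = +1.37 − (−3.04) = +4.41 V with n = 2.
At equilibrium E = 0, so log K = nE°cell / 0.0592 = (2)(+4.41) / 0.0592 = 149.0.

log K = 149.0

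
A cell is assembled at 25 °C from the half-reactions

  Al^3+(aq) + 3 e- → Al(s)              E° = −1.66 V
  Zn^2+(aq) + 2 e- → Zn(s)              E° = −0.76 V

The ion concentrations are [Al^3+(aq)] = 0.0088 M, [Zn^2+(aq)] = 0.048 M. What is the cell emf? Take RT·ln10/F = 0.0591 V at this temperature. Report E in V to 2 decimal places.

+0.90 V

The Zn²⁺/Zn couple has the more positive E°, so it is the cathode; Al³⁺/Al is the anode.
E°cell = −0.76 − (−1.66) = +0.90 V, with n = 6 electrons transferred.
The balanced reaction is 3 Zn^2+(aq) + 2 Al(s) → 3 Zn(s) + 2 Al^3+(aq), so Q = [Al^3+(aq)]^2 / [Zn^2+(aq)]^3 = 0.7 and log Q = −0.155.
E = E° − (0.0591/n)·log Q = +0.90 − (0.0591/6)(−0.155) = +0.90 V.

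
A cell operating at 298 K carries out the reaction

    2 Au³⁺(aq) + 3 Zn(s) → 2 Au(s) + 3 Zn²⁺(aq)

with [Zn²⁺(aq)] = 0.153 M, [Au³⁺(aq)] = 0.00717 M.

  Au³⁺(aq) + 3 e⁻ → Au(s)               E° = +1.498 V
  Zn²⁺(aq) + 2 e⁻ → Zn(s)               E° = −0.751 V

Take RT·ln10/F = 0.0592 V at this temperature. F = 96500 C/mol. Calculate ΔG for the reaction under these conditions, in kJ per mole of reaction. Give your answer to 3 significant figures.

−1290 kJ/mol

The standard cell potential is +1.498 − (−0.751) = +2.249 V, with n = 6 electrons in the balanced equation.
Q = [Zn²⁺(aq)]^3 / [Au³⁺(aq)]^2 = 69.7, so log Q = 1.843 and E = +2.249 − (0.0592/6)(1.843) = +2.2308 V.
ΔG = −nFE = −(6)(96500)(+2.2308) J/mol = −1290 kJ/mol.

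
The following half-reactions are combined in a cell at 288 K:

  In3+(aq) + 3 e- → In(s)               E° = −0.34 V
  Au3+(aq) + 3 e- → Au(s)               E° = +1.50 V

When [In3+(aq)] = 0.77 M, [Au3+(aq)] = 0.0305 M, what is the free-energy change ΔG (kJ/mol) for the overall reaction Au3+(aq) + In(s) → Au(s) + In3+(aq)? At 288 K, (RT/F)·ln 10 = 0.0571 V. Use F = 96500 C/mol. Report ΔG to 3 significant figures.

The standard cell potential is +1.50 − (−0.34) = +1.84 V, with n = 3 electrons in the balanced equation.
Here Q = [In3+(aq)] / [Au3+(aq)] = 25.2 (log Q = 1.402), giving E = +1.84 − (0.0571/3)·(1.402) = +1.8133 V.
ΔG = −nFE = −(3)(96500)(+1.8133) J/mol = −525 kJ/mol.

−525 kJ/mol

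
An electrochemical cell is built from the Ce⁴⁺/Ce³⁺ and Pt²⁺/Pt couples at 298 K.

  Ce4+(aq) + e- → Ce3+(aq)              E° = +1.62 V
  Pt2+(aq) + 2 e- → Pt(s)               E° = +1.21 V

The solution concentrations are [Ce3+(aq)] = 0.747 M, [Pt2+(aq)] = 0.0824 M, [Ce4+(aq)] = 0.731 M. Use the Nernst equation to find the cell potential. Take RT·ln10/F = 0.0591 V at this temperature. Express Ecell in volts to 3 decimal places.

Ce⁴⁺/Ce³⁺ is reduced (cathode, E° = +1.62 V) and Pt²⁺/Pt is oxidized (anode).
E°cell = +1.62 − (+1.21) = +0.41 V, with n = 2 electrons transferred.
The balanced reaction is 2 Ce4+(aq) + Pt(s) → 2 Ce3+(aq) + Pt2+(aq), so Q = ([Ce3+(aq)]^2·[Pt2+(aq)]) / [Ce4+(aq)]^2 = 0.086 and log Q = −1.065.
By the Nernst equation, E = +0.41 − (0.0591/2)·(−1.065) = +0.441 V.

+0.441 V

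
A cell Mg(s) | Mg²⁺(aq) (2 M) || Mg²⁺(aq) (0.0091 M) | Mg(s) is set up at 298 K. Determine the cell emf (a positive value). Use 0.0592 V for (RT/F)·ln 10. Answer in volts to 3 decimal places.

For a concentration cell E°cell = 0, since both electrodes use the same couple.
The compartment with the higher Mg²⁺(aq) concentration (2 M) acts as the cathode; ions are reduced there and produced at the dilute (0.0091 M) anode.
With n = 2, Ecell = −(0.0592/2)·log([dilute]/[conc]) = −(0.0592/2)·log(0.0091/2) = +0.069 V.

0.069 V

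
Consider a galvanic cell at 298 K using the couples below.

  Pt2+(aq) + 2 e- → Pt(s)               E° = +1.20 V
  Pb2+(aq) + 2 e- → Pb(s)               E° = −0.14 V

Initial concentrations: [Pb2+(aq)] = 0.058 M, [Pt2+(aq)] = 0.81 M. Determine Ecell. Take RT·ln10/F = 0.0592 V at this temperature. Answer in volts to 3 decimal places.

The Pt²⁺/Pt couple has the more positive E°, so it is the cathode; Pb²⁺/Pb is the anode.
E°cell = +1.20 − (−0.14) = +1.34 V, with n = 2 electrons transferred.
For the overall reaction Pt2+(aq) + Pb(s) → Pt(s) + Pb2+(aq), Q = [Pb2+(aq)] / [Pt2+(aq)] = 0.0716, giving log Q = −1.145.
E = E° − (0.0592/n)·log Q = +1.34 − (0.0592/2)(−1.145) = +1.374 V.

+1.374 V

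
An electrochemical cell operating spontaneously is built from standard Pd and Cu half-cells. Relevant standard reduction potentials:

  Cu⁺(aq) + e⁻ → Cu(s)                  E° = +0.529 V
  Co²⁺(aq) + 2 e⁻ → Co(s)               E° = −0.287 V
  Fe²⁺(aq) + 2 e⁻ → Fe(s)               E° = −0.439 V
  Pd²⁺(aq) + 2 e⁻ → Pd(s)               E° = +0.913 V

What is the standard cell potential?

Of the two couples in this cell, the one with the more positive reduction potential is reduced at the cathode: here that is Pd²⁺/Pd (+0.913 V); Cu⁺/Cu (+0.529 V) is the anode.
E°cell = E°(cathode) − E°(anode) = +0.913 − (+0.529) = +0.384 V.

+0.384 V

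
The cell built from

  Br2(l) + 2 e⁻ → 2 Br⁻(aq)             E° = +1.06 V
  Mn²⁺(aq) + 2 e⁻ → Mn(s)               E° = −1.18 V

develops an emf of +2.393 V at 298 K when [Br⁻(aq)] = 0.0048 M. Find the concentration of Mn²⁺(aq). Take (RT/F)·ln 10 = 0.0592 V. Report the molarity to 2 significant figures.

Br₂/Br⁻ is the cathode (higher E°); E°cell = +1.06 − (−1.18) = +2.24 V with n = 2.
From the Nernst equation, log Q = n(E° − E)/0.0592 = 2·(+2.24 − (+2.393))/0.0592 = −5.169.
Balancing electrons gives Br2(l) + Mn(s) → 2 Br⁻(aq) + Mn²⁺(aq); thus Q = [Br⁻(aq)]^2·[Mn²⁺(aq)].
Substituting the known concentrations and solving, log [Mn²⁺(aq)] = −0.531 and [Mn²⁺(aq)] = 0.29 M.

0.29 M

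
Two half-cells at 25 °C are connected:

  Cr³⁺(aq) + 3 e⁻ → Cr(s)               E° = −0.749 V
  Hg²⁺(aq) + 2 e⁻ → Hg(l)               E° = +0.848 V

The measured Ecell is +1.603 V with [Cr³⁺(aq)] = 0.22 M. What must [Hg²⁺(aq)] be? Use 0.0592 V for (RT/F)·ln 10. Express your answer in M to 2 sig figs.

0.58 M

Hg²⁺/Hg is the cathode (higher E°); E°cell = +0.848 − (−0.749) = +1.597 V with n = 6.
From the Nernst equation, log Q = n(E° − E)/0.0592 = 6·(+1.597 − (+1.603))/0.0592 = −0.608.
For 3 Hg²⁺(aq) + 2 Cr(s) → 3 Hg(l) + 2 Cr³⁺(aq), the reaction quotient is Q = [Cr³⁺(aq)]^2 / [Hg²⁺(aq)]^3.
Solving for the unknown gives log [Hg²⁺(aq)] = −0.236, so [Hg²⁺(aq)] ≈ 0.58 M.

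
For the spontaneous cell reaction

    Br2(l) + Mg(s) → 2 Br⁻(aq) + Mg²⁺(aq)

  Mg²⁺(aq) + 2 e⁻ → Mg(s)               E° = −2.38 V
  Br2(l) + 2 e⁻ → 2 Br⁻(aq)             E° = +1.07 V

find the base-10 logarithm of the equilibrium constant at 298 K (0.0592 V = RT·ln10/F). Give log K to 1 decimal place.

The Br₂/Br⁻ couple is reduced (cathode); E°cell = +1.07 − (−2.38) = +3.45 V with n = 2.
At equilibrium E = 0, so log K = nE°cell / 0.0592 = (2)(+3.45) / 0.0592 = 116.6.

log K = 116.6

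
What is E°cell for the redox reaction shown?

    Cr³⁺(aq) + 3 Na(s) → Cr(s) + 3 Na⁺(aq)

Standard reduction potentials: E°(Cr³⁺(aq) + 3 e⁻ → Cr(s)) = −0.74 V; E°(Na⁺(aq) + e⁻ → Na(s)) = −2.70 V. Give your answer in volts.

+1.96 V

Cr³⁺(aq) gains electrons, so the Cr³⁺/Cr couple is the cathode; the Na⁺/Na couple is the anode.
E°cell = E°(cathode) − E°(anode) = −0.74 − (−2.70) = +1.96 V.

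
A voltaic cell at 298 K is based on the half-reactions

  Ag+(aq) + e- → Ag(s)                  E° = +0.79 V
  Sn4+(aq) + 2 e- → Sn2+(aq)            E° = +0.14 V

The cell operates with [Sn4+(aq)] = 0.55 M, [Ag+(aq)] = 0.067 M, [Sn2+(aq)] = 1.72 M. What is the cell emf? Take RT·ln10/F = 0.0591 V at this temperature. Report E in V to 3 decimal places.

The Ag⁺/Ag couple has the more positive E°, so it is the cathode; Sn⁴⁺/Sn²⁺ is the anode.
The standard potential is +0.79 − (+0.14) = +0.65 V and the balanced reaction transfers n = 2 electrons.
The balanced reaction is 2 Ag+(aq) + Sn2+(aq) → 2 Ag(s) + Sn4+(aq), so Q = [Sn4+(aq)] / ([Ag+(aq)]^2·[Sn2+(aq)]) = 71.2 and log Q = 1.853.
By the Nernst equation, E = +0.65 − (0.0591/2)·(1.853) = +0.595 V.

+0.595 V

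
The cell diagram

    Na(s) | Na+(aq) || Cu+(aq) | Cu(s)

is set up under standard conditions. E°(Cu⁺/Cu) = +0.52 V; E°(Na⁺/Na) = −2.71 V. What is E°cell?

By convention the left-hand electrode in cell notation is the anode (oxidation) and the right-hand electrode is the cathode (reduction).
E°cell = E°(right) − E°(left) = +0.52 − (−2.71) = +3.23 V.

+3.23 V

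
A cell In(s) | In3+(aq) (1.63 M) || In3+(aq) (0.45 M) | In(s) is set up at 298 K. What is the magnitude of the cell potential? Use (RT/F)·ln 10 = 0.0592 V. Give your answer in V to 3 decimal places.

For a concentration cell E°cell = 0, since both electrodes use the same couple.
The compartment with the higher In3+(aq) concentration (1.63 M) acts as the cathode; ions are reduced there and produced at the dilute (0.45 M) anode.
With n = 3, Ecell = −(0.0592/3)·log([dilute]/[conc]) = −(0.0592/3)·log(0.45/1.63) = +0.011 V.

0.011 V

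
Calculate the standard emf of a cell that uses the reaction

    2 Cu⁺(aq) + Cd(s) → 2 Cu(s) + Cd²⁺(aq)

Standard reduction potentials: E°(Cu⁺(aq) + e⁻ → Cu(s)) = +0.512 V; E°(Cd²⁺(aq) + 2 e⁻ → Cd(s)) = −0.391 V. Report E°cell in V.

+0.903 V

In the reaction as written, Cu⁺(aq) is reduced (cathode) and Cd²⁺(aq) is produced by oxidation at the anode.
E°cell = E°(cathode) − E°(anode) = +0.512 − (−0.391) = +0.903 V.
The positive value indicates the reaction is spontaneous as written.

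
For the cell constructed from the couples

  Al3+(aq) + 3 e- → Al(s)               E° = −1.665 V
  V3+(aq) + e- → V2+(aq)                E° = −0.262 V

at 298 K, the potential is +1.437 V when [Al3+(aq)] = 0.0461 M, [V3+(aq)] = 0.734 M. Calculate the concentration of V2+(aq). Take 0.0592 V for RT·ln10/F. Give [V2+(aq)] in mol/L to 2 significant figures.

0.55 M

V³⁺/V²⁺ is the cathode (higher E°); E°cell = −0.262 − (−1.665) = +1.403 V with n = 3.
Since E = E° − (0.0592/n)·log Q, log Q = n(E° − E)/0.0592 = −1.723.
For 3 V3+(aq) + Al(s) → 3 V2+(aq) + Al3+(aq), the reaction quotient is Q = ([V2+(aq)]^3·[Al3+(aq)]) / [V3+(aq)]^3.
Substituting the known concentrations and solving, log [V2+(aq)] = −0.263 and [V2+(aq)] = 0.55 M.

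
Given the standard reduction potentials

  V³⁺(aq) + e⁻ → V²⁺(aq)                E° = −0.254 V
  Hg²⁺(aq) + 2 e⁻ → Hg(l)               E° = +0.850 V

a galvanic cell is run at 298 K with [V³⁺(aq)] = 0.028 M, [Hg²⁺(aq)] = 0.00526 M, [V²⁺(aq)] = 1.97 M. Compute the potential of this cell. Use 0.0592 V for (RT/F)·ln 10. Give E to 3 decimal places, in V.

Since E°(Hg²⁺/Hg) > E°(V³⁺/V²⁺), Hg²⁺/Hg serves as the cathode.
The standard potential is +0.850 − (−0.254) = +1.104 V and the balanced reaction transfers n = 2 electrons.
For the overall reaction Hg²⁺(aq) + 2 V²⁺(aq) → Hg(l) + 2 V³⁺(aq), Q = [V³⁺(aq)]^2 / ([Hg²⁺(aq)]·[V²⁺(aq)]^2) = 0.0384, giving log Q = −1.416.
By the Nernst equation, E = +1.104 − (0.0592/2)·(−1.416) = +1.146 V.

+1.146 V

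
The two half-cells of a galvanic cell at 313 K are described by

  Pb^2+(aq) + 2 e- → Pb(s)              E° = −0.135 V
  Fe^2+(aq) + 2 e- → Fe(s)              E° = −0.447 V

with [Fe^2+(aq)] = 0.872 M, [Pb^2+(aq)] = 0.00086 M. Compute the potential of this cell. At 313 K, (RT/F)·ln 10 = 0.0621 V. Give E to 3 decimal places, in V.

+0.219 V

Since E°(Pb²⁺/Pb) > E°(Fe²⁺/Fe), Pb²⁺/Pb serves as the cathode.
E°cell = −0.135 − (−0.447) = +0.312 V, with n = 2 electrons transferred.
The balanced reaction is Pb^2+(aq) + Fe(s) → Pb(s) + Fe^2+(aq), so Q = [Fe^2+(aq)] / [Pb^2+(aq)] = 1.01×10^3 and log Q = 3.006.
By the Nernst equation, E = +0.312 − (0.0621/2)·(3.006) = +0.219 V.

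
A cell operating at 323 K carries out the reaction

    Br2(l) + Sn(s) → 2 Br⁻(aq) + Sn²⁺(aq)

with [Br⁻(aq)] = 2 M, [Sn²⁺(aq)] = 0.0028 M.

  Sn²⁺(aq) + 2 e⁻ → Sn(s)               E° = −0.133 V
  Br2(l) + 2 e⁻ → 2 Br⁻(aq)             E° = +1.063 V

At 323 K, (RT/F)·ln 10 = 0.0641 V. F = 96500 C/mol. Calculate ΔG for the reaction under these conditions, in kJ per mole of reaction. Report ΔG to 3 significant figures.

With Br₂/Br⁻ reduced at the cathode, E°cell = +1.063 − (−0.133) = +1.196 V and n = 2.
The reaction quotient is [Br⁻(aq)]^2·[Sn²⁺(aq)] = 0.0112; by Nernst, E = +1.196 − (0.0641/2)(−1.951) = +1.2585 V.
Then ΔG = −nFE = −2 × 96500 × +1.2585 J/mol = −243 kJ/mol.

−243 kJ/mol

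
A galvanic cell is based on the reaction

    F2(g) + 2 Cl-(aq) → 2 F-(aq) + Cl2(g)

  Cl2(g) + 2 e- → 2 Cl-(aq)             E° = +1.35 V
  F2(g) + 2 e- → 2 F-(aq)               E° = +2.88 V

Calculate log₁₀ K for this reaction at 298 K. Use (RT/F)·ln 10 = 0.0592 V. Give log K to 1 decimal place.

The F₂/F⁻ couple is reduced (cathode); E°cell = +2.88 − (+1.35) = +1.53 V with n = 2.
At equilibrium E = 0, so log K = nE°cell / 0.0592 = (2)(+1.53) / 0.0592 = 51.7.

log K = 51.7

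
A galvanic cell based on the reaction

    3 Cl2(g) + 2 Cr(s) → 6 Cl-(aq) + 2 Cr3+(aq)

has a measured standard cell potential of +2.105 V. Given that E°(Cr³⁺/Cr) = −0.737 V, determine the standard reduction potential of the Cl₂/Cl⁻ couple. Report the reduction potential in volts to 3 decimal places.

+1.368 V

In the reaction as written the Cl₂/Cl⁻ couple is reduced (cathode) and Cr³⁺/Cr is oxidized (anode), so E°cell = E°(Cl₂/Cl⁻) − E°(Cr³⁺/Cr).
E°(Cl₂/Cl⁻) = E°cell + E°(anode) = +2.105 + (−0.737) = +1.368 V.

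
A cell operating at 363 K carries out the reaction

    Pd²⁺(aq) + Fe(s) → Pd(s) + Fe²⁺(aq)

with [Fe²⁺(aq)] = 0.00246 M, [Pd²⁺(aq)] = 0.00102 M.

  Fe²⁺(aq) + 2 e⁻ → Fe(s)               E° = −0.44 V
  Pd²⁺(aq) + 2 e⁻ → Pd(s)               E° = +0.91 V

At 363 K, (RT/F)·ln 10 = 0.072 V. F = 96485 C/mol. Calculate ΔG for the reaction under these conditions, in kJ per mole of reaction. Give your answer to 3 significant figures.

−258 kJ/mol

With Pd²⁺/Pd reduced at the cathode, E°cell = +0.91 − (−0.44) = +1.35 V and n = 2.
Q = [Fe²⁺(aq)] / [Pd²⁺(aq)] = 2.41, so log Q = 0.382 and E = +1.35 − (0.072/2)(0.382) = +1.3362 V.
Then ΔG = −nFE = −2 × 96485 × +1.3362 J/mol = −258 kJ/mol.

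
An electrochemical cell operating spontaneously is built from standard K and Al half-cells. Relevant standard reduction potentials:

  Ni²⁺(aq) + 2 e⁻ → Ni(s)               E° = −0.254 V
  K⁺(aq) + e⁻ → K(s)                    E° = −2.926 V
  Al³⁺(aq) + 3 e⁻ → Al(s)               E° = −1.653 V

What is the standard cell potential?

+1.273 V

The Al³⁺/Al couple has the higher E°, so Al ion is reduced (cathode) and K is oxidized (anode).
E°cell = E°(cathode) − E°(anode) = −1.653 − (−2.926) = +1.273 V.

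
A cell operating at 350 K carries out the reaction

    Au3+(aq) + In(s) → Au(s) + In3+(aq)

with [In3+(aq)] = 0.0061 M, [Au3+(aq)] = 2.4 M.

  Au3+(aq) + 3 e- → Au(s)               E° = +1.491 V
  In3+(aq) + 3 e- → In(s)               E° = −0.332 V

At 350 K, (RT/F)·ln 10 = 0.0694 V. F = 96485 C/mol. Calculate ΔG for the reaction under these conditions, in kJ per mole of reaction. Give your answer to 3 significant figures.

−545 kJ/mol

E°cell = +1.491 − (−0.332) = +1.823 V; the balanced reaction transfers n = 3 electrons.
The reaction quotient is [In3+(aq)] / [Au3+(aq)] = 0.00254; by Nernst, E = +1.823 − (0.0694/3)(−2.595) = +1.8830 V.
Then ΔG = −nFE = −3 × 96485 × +1.8830 J/mol = −545 kJ/mol.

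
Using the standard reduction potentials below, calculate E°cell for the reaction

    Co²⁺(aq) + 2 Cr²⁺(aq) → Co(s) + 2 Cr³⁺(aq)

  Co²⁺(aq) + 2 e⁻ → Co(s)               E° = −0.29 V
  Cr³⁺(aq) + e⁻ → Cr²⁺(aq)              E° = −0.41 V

+0.12 V

Co²⁺(aq) gains electrons, so the Co²⁺/Co couple is the cathode; the Cr³⁺/Cr²⁺ couple is the anode.
E°cell = E°(cathode) − E°(anode) = −0.29 − (−0.41) = +0.12 V.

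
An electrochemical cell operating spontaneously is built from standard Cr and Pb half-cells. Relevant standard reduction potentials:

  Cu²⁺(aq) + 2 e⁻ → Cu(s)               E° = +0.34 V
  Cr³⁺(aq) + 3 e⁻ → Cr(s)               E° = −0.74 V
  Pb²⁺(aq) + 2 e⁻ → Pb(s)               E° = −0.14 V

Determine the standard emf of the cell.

+0.60 V

Of the two couples in this cell, the one with the more positive reduction potential is reduced at the cathode: here that is Pb²⁺/Pb (−0.14 V); Cr³⁺/Cr (−0.74 V) is the anode.
E°cell = E°(cathode) − E°(anode) = −0.14 − (−0.74) = +0.60 V.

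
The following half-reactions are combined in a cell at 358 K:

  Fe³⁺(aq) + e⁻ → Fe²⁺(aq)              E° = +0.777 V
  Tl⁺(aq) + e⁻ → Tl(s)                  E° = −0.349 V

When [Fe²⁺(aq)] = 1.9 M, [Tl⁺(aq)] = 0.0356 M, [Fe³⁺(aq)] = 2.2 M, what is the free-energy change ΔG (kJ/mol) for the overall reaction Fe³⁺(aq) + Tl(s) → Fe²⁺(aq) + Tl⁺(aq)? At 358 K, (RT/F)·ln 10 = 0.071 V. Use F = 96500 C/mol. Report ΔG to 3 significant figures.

With Fe³⁺/Fe²⁺ reduced at the cathode, E°cell = +0.777 − (−0.349) = +1.126 V and n = 1.
Here Q = ([Fe²⁺(aq)]·[Tl⁺(aq)]) / [Fe³⁺(aq)] = 0.0307 (log Q = −1.512), giving E = +1.126 − (0.071/1)·(−1.512) = +1.2334 V.
Then ΔG = −nFE = −1 × 96500 × +1.2334 J/mol = −119 kJ/mol.

−119 kJ/mol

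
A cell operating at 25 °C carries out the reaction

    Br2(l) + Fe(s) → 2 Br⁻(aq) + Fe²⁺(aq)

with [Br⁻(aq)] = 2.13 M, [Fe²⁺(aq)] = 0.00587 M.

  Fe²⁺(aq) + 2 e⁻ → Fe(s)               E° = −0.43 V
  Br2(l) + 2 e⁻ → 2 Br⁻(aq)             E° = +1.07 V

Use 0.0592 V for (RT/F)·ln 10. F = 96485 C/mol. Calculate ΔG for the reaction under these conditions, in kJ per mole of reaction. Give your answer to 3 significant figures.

The standard cell potential is +1.07 − (−0.43) = +1.50 V, with n = 2 electrons in the balanced equation.
The reaction quotient is [Br⁻(aq)]^2·[Fe²⁺(aq)] = 0.0266; by Nernst, E = +1.50 − (0.0592/2)(−1.575) = +1.5466 V.
ΔG = −nFE = −(2)(96485)(+1.5466) J/mol = −298 kJ/mol.

−298 kJ/mol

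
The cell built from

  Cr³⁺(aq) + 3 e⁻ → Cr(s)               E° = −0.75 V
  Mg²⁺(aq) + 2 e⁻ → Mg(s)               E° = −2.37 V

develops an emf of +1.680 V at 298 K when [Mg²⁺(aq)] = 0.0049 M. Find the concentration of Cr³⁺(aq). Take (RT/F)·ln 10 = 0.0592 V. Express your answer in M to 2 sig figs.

0.38 M

The Cr³⁺/Cr couple has the larger reduction potential, so it is the cathode: E°cell = −0.75 − (−2.37) = +1.62 V and n = 6.
Rearranging E = E° − (0.0592/n)·log Q gives log Q = 6(+1.62 − (+1.680))/0.0592 = −6.081.
The balanced reaction is 2 Cr³⁺(aq) + 3 Mg(s) → 2 Cr(s) + 3 Mg²⁺(aq), so Q = [Mg²⁺(aq)]^3 / [Cr³⁺(aq)]^2.
Substituting the known concentrations and solving, log [Cr³⁺(aq)] = −0.424 and [Cr³⁺(aq)] = 0.38 M.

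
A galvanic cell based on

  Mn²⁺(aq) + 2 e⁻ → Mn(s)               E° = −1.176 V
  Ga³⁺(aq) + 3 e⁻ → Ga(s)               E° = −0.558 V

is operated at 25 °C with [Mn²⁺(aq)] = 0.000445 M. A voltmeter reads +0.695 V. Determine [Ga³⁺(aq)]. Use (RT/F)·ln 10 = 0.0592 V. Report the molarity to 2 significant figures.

Ga³⁺/Ga is the cathode (higher E°); E°cell = −0.558 − (−1.176) = +0.618 V with n = 6.
Rearranging E = E° − (0.0592/n)·log Q gives log Q = 6(+0.618 − (+0.695))/0.0592 = −7.804.
For 2 Ga³⁺(aq) + 3 Mn(s) → 2 Ga(s) + 3 Mn²⁺(aq), the reaction quotient is Q = [Mn²⁺(aq)]^3 / [Ga³⁺(aq)]^2.
Substituting the known concentrations and solving, log [Ga³⁺(aq)] = −1.125 and [Ga³⁺(aq)] = 0.075 M.

0.075 M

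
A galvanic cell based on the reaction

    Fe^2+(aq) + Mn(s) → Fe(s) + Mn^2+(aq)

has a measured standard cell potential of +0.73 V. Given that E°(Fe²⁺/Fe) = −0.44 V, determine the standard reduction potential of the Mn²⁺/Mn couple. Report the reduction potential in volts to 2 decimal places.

−1.17 V

In the reaction as written the Fe²⁺/Fe couple is reduced (cathode) and Mn²⁺/Mn is oxidized (anode), so E°cell = E°(Fe²⁺/Fe) − E°(Mn²⁺/Mn).
E°(Mn²⁺/Mn) = E°(cathode) − E°cell = −0.44 − (+0.73) = −1.17 V.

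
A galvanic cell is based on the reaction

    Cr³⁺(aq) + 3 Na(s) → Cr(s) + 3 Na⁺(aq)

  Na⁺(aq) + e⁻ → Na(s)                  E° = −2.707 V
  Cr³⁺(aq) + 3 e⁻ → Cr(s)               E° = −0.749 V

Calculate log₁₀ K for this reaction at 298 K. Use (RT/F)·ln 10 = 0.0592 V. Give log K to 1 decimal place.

The Cr³⁺/Cr couple is reduced (cathode); E°cell = −0.749 − (−2.707) = +1.958 V with n = 3.
At equilibrium E = 0, so log K = nE°cell / 0.0592 = (3)(+1.958) / 0.0592 = 99.2.

log K = 99.2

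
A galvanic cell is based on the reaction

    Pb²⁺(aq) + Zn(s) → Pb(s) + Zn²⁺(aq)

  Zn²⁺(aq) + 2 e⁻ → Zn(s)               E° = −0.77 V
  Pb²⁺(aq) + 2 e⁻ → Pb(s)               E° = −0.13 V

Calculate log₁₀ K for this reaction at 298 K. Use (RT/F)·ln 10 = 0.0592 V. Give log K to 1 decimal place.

log K = 21.6

The Pb²⁺/Pb couple is reduced (cathode); E°cell = −0.13 − (−0.77) = +0.64 V with n = 2.
At equilibrium E = 0, so log K = nE°cell / 0.0592 = (2)(+0.64) / 0.0592 = 21.6.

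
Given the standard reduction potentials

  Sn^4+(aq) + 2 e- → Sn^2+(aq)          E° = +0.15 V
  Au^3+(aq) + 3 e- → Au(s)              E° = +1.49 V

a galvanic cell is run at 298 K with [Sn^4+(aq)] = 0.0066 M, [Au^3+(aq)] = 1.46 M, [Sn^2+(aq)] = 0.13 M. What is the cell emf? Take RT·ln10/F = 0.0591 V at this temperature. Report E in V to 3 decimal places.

+1.381 V

Since E°(Au³⁺/Au) > E°(Sn⁴⁺/Sn²⁺), Au³⁺/Au serves as the cathode.
E°cell = E°cat − E°an = +1.49 − (+0.15) = +1.34 V; n = 6.
The balanced reaction is 2 Au^3+(aq) + 3 Sn^2+(aq) → 2 Au(s) + 3 Sn^4+(aq), so Q = [Sn^4+(aq)]^3 / ([Au^3+(aq)]^2·[Sn^2+(aq)]^3) = 6.14×10^−5 and log Q = −4.212.
By the Nernst equation, E = +1.34 − (0.0591/6)·(−4.212) = +1.381 V.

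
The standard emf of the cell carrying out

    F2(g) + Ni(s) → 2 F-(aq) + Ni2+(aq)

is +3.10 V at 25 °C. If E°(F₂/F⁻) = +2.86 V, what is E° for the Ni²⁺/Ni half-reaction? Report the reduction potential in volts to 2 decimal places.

−0.24 V

In the reaction as written the F₂/F⁻ couple is reduced (cathode) and Ni²⁺/Ni is oxidized (anode), so E°cell = E°(F₂/F⁻) − E°(Ni²⁺/Ni).
E°(Ni²⁺/Ni) = E°(cathode) − E°cell = +2.86 − (+3.10) = −0.24 V.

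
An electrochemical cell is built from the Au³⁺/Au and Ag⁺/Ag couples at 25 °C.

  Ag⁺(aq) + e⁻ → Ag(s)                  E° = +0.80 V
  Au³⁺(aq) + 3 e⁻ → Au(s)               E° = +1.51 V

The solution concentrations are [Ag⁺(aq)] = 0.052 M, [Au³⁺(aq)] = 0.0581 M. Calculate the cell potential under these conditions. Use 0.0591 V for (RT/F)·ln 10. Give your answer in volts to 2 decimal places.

+0.76 V

Since E°(Au³⁺/Au) > E°(Ag⁺/Ag), Au³⁺/Au serves as the cathode.
The standard potential is +1.51 − (+0.80) = +0.71 V and the balanced reaction transfers n = 3 electrons.
The balanced reaction is Au³⁺(aq) + 3 Ag(s) → Au(s) + 3 Ag⁺(aq), so Q = [Ag⁺(aq)]^3 / [Au³⁺(aq)] = 0.00242 and log Q = −2.616.
E = E° − (0.0591/n)·log Q = +0.71 − (0.0591/3)(−2.616) = +0.76 V.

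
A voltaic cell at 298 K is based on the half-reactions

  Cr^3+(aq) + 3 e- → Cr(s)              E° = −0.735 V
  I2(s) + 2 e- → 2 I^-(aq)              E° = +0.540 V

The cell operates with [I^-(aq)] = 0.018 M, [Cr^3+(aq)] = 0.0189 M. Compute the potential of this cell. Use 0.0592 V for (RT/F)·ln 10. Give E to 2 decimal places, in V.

The I₂/I⁻ couple has the more positive E°, so it is the cathode; Cr³⁺/Cr is the anode.
E°cell = +0.540 − (−0.735) = +1.275 V, with n = 6 electrons transferred.
The balanced reaction is 3 I2(s) + 2 Cr(s) → 6 I^-(aq) + 2 Cr^3+(aq), so Q = [I^-(aq)]^6·[Cr^3+(aq)]^2 = 1.21×10^−14 and log Q = −13.915.
By the Nernst equation, E = +1.275 − (0.0592/6)·(−13.915) = +1.41 V.

+1.41 V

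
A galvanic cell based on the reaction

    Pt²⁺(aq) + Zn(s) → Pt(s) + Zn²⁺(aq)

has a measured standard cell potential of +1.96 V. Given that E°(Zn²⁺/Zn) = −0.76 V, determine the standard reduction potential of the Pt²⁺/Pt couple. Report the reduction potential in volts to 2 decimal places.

+1.20 V

In the reaction as written the Pt²⁺/Pt couple is reduced (cathode) and Zn²⁺/Zn is oxidized (anode), so E°cell = E°(Pt²⁺/Pt) − E°(Zn²⁺/Zn).
E°(Pt²⁺/Pt) = E°cell + E°(anode) = +1.96 + (−0.76) = +1.20 V.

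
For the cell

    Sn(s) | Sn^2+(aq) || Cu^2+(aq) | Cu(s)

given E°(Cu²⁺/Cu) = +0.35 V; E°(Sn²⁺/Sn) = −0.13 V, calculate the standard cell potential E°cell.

By convention the left-hand electrode in cell notation is the anode (oxidation) and the right-hand electrode is the cathode (reduction).
E°cell = E°(right) − E°(left) = +0.35 − (−0.13) = +0.48 V.

+0.48 V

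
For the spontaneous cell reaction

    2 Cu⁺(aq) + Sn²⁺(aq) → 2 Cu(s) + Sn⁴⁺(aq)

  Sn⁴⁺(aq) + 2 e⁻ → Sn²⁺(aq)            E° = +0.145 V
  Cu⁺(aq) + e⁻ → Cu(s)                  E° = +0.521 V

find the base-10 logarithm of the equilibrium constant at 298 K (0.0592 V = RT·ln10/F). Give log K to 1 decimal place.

log K = 12.7

The Cu⁺/Cu couple is reduced (cathode); E°cell = +0.521 − (+0.145) = +0.376 V with n = 2.
At equilibrium E = 0, so log K = nE°cell / 0.0592 = (2)(+0.376) / 0.0592 = 12.7.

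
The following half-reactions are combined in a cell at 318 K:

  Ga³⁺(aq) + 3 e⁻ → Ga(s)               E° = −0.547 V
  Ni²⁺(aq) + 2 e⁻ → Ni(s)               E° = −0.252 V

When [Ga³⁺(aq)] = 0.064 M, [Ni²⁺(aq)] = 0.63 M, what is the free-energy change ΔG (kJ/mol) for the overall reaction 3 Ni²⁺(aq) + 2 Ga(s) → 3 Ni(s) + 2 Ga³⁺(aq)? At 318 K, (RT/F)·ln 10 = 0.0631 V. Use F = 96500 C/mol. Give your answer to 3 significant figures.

The standard cell potential is −0.252 − (−0.547) = +0.295 V, with n = 6 electrons in the balanced equation.
Here Q = [Ga³⁺(aq)]^2 / [Ni²⁺(aq)]^3 = 0.0164 (log Q = −1.786), giving E = +0.295 − (0.0631/6)·(−1.786) = +0.3138 V.
Then ΔG = −nFE = −6 × 96500 × +0.3138 J/mol = −182 kJ/mol.

−182 kJ/mol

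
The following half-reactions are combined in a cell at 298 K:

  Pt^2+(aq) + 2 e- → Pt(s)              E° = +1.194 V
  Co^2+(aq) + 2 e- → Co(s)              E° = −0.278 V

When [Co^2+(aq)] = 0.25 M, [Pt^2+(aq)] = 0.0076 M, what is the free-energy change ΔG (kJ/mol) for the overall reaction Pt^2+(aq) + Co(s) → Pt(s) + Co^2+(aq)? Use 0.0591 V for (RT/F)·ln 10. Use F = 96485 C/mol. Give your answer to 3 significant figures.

E°cell = +1.194 − (−0.278) = +1.472 V; the balanced reaction transfers n = 2 electrons.
Here Q = [Co^2+(aq)] / [Pt^2+(aq)] = 32.9 (log Q = 1.517), giving E = +1.472 − (0.0591/2)·(1.517) = +1.4272 V.
Then ΔG = −nFE = −2 × 96485 × +1.4272 J/mol = −275 kJ/mol.

−275 kJ/mol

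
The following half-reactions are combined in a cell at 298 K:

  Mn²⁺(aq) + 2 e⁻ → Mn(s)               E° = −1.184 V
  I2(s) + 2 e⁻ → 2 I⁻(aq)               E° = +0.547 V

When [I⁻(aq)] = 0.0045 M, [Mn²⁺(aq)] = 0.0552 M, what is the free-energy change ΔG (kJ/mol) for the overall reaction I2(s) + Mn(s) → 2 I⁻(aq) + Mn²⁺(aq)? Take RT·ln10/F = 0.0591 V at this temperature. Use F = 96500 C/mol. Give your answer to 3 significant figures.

E°cell = +0.547 − (−1.184) = +1.731 V; the balanced reaction transfers n = 2 electrons.
Q = [I⁻(aq)]^2·[Mn²⁺(aq)] = 1.12×10^−6, so log Q = −5.952 and E = +1.731 − (0.0591/2)(−5.952) = +1.9069 V.
Then ΔG = −nFE = −2 × 96500 × +1.9069 J/mol = −368 kJ/mol.

−368 kJ/mol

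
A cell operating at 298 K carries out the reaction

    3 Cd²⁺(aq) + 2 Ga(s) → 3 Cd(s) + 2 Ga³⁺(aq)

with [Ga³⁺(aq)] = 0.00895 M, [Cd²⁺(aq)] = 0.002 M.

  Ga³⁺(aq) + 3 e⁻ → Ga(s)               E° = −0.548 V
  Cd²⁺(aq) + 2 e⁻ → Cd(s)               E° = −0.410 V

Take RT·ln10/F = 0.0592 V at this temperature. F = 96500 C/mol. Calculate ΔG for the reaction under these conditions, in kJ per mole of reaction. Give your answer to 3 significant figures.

−57.0 kJ/mol

The standard cell potential is −0.410 − (−0.548) = +0.138 V, with n = 6 electrons in the balanced equation.
Q = [Ga³⁺(aq)]^2 / [Cd²⁺(aq)]^3 = 1×10^4, so log Q = 4.001 and E = +0.138 − (0.0592/6)(4.001) = +0.0985 V.
Finally ΔG = −nFE = −(6)(96500 C/mol)(+0.0985 V) = −57.0 kJ/mol.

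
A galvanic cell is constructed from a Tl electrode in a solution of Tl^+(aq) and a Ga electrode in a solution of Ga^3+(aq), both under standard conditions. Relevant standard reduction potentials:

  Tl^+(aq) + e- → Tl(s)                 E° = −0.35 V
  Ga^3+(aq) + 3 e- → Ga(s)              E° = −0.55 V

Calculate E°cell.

+0.20 V

Of the two couples in this cell, the one with the more positive reduction potential is reduced at the cathode: here that is Tl⁺/Tl (−0.35 V); Ga³⁺/Ga (−0.55 V) is the anode.
E°cell = E°(cathode) − E°(anode) = −0.35 − (−0.55) = +0.20 V.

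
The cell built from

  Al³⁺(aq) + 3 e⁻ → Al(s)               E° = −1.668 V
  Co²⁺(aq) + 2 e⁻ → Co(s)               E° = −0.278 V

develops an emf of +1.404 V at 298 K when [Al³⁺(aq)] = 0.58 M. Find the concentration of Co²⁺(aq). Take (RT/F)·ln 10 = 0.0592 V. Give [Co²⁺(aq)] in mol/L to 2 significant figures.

2.1 M

With Co²⁺/Co at the cathode and Al³⁺/Al at the anode, E°cell = −0.278 − (−1.668) = +1.390 V (n = 6).
Rearranging E = E° − (0.0592/n)·log Q gives log Q = 6(+1.390 − (+1.404))/0.0592 = −1.419.
Balancing electrons gives 3 Co²⁺(aq) + 2 Al(s) → 3 Co(s) + 2 Al³⁺(aq); thus Q = [Al³⁺(aq)]^2 / [Co²⁺(aq)]^3.
Substituting the known concentrations and solving, log [Co²⁺(aq)] = 0.315 and [Co²⁺(aq)] = 2.1 M.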